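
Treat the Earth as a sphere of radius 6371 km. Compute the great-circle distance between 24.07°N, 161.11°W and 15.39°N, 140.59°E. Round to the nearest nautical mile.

Δλ = 140.59 − -161.11 = 301.70°; wrapped into (−180°, 180°]: -58.30°.
Δφ = 15.39 − 24.07 = -8.68°.
a = sin²(Δφ/2) + cos φ₁ · cos φ₂ · sin²(Δλ/2) = 0.214592.
c = 2·atan2(√a, √(1−a)) = 0.96330 rad → d = 6371·c ≈ 6137.17 km ≈ 3313.81 nmi.

3314 nmi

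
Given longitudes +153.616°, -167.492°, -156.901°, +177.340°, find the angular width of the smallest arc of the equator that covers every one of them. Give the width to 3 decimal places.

49.483°

Sort the longitudes: -167.492°, -156.901°, +153.616°, +177.340°.
Eastward gaps between consecutive values (wrapping around): 10.591°, 310.517°, 23.724°, 15.168°.
Largest gap = 310.517° ⇒ minimal covering band is its complement: 360° − 310.517° = 49.483°.
Band runs from +153.616° eastward to -156.901°, crossing the antimeridian.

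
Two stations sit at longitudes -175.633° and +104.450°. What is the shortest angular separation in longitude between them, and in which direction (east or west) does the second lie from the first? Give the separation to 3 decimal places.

Raw difference: 104.450 − -175.633 = 280.083°.
Normalise into (−180°, 180°]: 280.083° − 360° = -79.917°.
Negative ⇒ the second point lies to the west; separation 79.917°.

79.917° west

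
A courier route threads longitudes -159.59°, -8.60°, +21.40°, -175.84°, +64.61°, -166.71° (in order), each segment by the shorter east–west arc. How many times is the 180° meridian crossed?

Leg 1: -159.59° → -8.60°, shortest Δλ = 150.99° (east) — does not cross 180°.
Leg 2: -8.60° → +21.40°, shortest Δλ = 30.0° (east) — does not cross 180°.
Leg 3: +21.40° → -175.84°, shortest Δλ = 162.76° (east) — crosses 180°.
Leg 4: -175.84° → +64.61°, shortest Δλ = -119.55° (west) — crosses 180°.
Leg 5: +64.61° → -166.71°, shortest Δλ = 128.68° (east) — crosses 180°.
Total crossings: 3.

3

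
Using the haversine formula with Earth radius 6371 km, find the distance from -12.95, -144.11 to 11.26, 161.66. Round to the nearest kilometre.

6561 km

Δλ = 161.66 − -144.11 = 305.77°; wrapped into (−180°, 180°]: -54.23°.
Δφ = 11.26 − -12.95 = 24.21°.
a = sin²(Δφ/2) + cos φ₁ · cos φ₂ · sin²(Δλ/2) = 0.242529.
c = 2·atan2(√a, √(1−a)) = 1.02986 rad → d = 6371·c ≈ 6561.21 km.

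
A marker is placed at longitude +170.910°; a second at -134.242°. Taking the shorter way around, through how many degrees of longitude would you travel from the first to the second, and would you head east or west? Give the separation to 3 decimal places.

54.848° east

Raw difference: -134.242 − 170.910 = -305.152°.
Normalise into (−180°, 180°]: -305.152° + 360° = 54.848°.
Positive ⇒ the second point lies to the east; separation 54.848°.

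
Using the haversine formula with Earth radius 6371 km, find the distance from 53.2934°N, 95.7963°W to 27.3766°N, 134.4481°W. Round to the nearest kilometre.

4275 km

Δλ = -134.4481 − -95.7963 = -38.6518°.
Δφ = 27.3766 − 53.2934 = -25.9168°.
a = sin²(Δφ/2) + cos φ₁ · cos φ₂ · sin²(Δλ/2) = 0.108417.
c = 2·atan2(√a, √(1−a)) = 0.67105 rad → d = 6371·c ≈ 4275.29 km.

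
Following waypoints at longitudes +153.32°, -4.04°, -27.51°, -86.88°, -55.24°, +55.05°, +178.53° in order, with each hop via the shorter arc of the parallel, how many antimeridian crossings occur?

0

Leg 1: +153.32° → -4.04°, shortest Δλ = -157.36° (west) — does not cross 180°.
Leg 2: -4.04° → -27.51°, shortest Δλ = -23.47° (west) — does not cross 180°.
Leg 3: -27.51° → -86.88°, shortest Δλ = -59.37° (west) — does not cross 180°.
Leg 4: -86.88° → -55.24°, shortest Δλ = 31.64° (east) — does not cross 180°.
Leg 5: -55.24° → +55.05°, shortest Δλ = 110.29° (east) — does not cross 180°.
Leg 6: +55.05° → +178.53°, shortest Δλ = 123.48° (east) — does not cross 180°.
Total crossings: 0.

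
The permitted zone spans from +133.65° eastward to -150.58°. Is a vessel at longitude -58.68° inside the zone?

Band width going east from +133.65° to -150.58°: ((-150.58 − 133.65) mod 360) = 75.77°.
Offset of -58.68° east of the west edge: ((-58.68 − 133.65) mod 360) = 167.67°.
167.67° > 75.77° ⇒ outside.

No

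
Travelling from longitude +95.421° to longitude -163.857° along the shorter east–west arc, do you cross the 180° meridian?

Yes

Naïve |-163.857 − 95.421| = 259.278° > 180°, so the shorter arc goes the other way round — across 180°.
Signed shortest Δλ = ((-163.857 − 95.421 + 180) mod 360) − 180 = 100.722°.
Going east by 100.722° from +95.421° passes through 180° before reaching -163.857°.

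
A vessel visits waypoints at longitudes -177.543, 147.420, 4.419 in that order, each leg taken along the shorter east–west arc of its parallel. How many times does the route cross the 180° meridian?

1

Leg 1: -177.543° → +147.420°, shortest Δλ = -35.037° (west) — crosses 180°.
Leg 2: +147.420° → +4.419°, shortest Δλ = -143.001° (west) — does not cross 180°.
Total crossings: 1.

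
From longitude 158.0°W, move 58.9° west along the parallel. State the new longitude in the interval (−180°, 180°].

Start at -158.0°; shift −58.9° → -216.9°.
-216.9° lies outside (−180°, 180°]; add 360° → +143.1°.

143.1°E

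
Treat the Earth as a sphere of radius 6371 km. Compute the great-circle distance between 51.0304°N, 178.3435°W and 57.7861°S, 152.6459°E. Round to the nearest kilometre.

12385 km

Δλ = 152.6459 − -178.3435 = 330.9894°; wrapped into (−180°, 180°]: -29.0106°.
Δφ = -57.7861 − 51.0304 = -108.8165°.
a = sin²(Δφ/2) + cos φ₁ · cos φ₂ · sin²(Δλ/2) = 0.682302.
c = 2·atan2(√a, √(1−a)) = 1.94400 rad → d = 6371·c ≈ 12385.24 km.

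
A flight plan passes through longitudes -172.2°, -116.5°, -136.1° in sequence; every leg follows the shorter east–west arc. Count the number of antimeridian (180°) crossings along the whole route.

0

Leg 1: -172.2° → -116.5°, shortest Δλ = 55.7° (east) — does not cross 180°.
Leg 2: -116.5° → -136.1°, shortest Δλ = -19.6° (west) — does not cross 180°.
Total crossings: 0.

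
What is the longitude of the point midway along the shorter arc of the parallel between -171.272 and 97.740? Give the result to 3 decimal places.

Signed shortest Δλ from -171.272° to +97.740° is -90.988°.
Midpoint longitude = -171.272° + (-90.988°)/2 = -171.272° − 45.494° = -216.766°.
Normalise into (−180°, 180°]: +143.234°.
(The naïve average (-171.272 + +97.740)/2 = -36.766° is on the wrong side of the globe.)

+143.234°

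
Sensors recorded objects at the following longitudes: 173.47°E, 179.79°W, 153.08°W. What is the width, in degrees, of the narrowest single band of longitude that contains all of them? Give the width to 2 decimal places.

33.45°

Sort the longitudes: -179.79°, -153.08°, +173.47°.
Eastward gaps between consecutive values (wrapping around): 26.71°, 326.55°, 6.74°.
Largest gap = 326.55° ⇒ minimal covering band is its complement: 360° − 326.55° = 33.45°.
Band runs from +173.47° eastward to -153.08°, crossing the antimeridian.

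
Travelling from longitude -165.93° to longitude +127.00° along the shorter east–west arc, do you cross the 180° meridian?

Yes

Naïve |127.00 − -165.93| = 292.93° > 180°, so the shorter arc goes the other way round — across 180°.
Signed shortest Δλ = ((127.00 − -165.93 + 180) mod 360) − 180 = -67.07°.
Going west by 67.07° from -165.93° passes through 180° before reaching +127.00°.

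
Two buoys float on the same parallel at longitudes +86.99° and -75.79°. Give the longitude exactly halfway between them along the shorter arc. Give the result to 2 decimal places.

+5.60°

Signed shortest Δλ from +86.99° to -75.79° is -162.78°.
Midpoint longitude = +86.99° + (-162.78°)/2 = +86.99° − 81.39° = +5.60°.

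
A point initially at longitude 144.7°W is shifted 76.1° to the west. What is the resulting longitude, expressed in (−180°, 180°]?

139.2°E

Start at -144.7°; shift −76.1° → -220.8°.
-220.8° lies outside (−180°, 180°]; add 360° → +139.2°.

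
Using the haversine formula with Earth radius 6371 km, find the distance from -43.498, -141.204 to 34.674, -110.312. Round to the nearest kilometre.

Δλ = -110.312 − -141.204 = 30.892°.
Δφ = 34.674 − -43.498 = 78.172°.
a = sin²(Δφ/2) + cos φ₁ · cos φ₂ · sin²(Δλ/2) = 0.439828.
c = 2·atan2(√a, √(1−a)) = 1.45016 rad → d = 6371·c ≈ 9238.98 km.

9239 km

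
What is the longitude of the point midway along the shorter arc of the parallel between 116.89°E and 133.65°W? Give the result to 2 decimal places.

Signed shortest Δλ from +116.89° to -133.65° is +109.46°.
Midpoint longitude = +116.89° + (+109.46°)/2 = +116.89° + 54.73° = +171.62°.
(The naïve average (+116.89 + -133.65)/2 = -8.38° is on the wrong side of the globe.)

171.62°E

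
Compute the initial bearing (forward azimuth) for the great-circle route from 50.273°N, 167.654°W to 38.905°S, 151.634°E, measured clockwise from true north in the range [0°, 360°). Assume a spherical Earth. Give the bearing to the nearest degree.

211°

Δλ = 151.634 − -167.654 = 319.288°; wrapped into (−180°, 180°]: -40.712°.
θ = atan2( sin Δλ · cos φ₂ , cos φ₁ · sin φ₂ − sin φ₁ · cos φ₂ · cos Δλ )
  = atan2(-0.50758, -0.85506) = -149.306° → normalised to [0°, 360°): 210.694°.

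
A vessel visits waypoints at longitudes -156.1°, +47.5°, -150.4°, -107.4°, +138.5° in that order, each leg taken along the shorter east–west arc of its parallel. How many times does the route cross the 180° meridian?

3

Leg 1: -156.1° → +47.5°, shortest Δλ = -156.4° (west) — crosses 180°.
Leg 2: +47.5° → -150.4°, shortest Δλ = 162.1° (east) — crosses 180°.
Leg 3: -150.4° → -107.4°, shortest Δλ = 43.0° (east) — does not cross 180°.
Leg 4: -107.4° → +138.5°, shortest Δλ = -114.1° (west) — crosses 180°.
Total crossings: 3.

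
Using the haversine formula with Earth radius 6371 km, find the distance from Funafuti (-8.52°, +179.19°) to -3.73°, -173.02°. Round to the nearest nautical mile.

547 nmi

Δλ = -173.02 − 179.19 = -352.21°; wrapped into (−180°, 180°]: 7.79°.
Δφ = -3.73 − -8.52 = 4.79°.
a = sin²(Δφ/2) + cos φ₁ · cos φ₂ · sin²(Δλ/2) = 0.006300.
c = 2·atan2(√a, √(1−a)) = 0.15891 rad → d = 6371·c ≈ 1012.42 km ≈ 546.67 nmi.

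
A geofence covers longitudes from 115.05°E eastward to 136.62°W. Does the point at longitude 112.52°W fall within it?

Band width going east from +115.05° to -136.62°: ((-136.62 − 115.05) mod 360) = 108.33°.
Offset of -112.52° east of the west edge: ((-112.52 − 115.05) mod 360) = 132.43°.
132.43° > 108.33° ⇒ outside.

No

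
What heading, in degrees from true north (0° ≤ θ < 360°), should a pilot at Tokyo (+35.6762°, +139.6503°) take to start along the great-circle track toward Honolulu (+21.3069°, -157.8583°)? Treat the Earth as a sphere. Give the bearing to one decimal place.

Δλ = -157.8583 − 139.6503 = -297.5086°; wrapped into (−180°, 180°]: 62.4914°.
θ = atan2( sin Δλ · cos φ₂ , cos φ₁ · sin φ₂ − sin φ₁ · cos φ₂ · cos Δλ )
  = atan2(0.82632, 0.04421) = 86.937° → normalised to [0°, 360°): 86.937°.

86.9°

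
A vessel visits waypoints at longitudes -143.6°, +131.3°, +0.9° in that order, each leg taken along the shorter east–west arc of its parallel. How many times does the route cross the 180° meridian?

1

Leg 1: -143.6° → +131.3°, shortest Δλ = -85.1° (west) — crosses 180°.
Leg 2: +131.3° → +0.9°, shortest Δλ = -130.4° (west) — does not cross 180°.
Total crossings: 1.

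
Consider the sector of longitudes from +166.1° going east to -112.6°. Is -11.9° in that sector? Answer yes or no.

Band width going east from +166.1° to -112.6°: ((-112.6 − 166.1) mod 360) = 81.3°.
Offset of -11.9° east of the west edge: ((-11.9 − 166.1) mod 360) = 182.0°.
182.0° > 81.3° ⇒ outside.

No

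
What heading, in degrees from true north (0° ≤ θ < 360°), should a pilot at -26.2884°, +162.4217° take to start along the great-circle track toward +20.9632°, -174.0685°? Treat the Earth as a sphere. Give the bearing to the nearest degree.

28°

Δλ = -174.0685 − 162.4217 = -336.4902°; wrapped into (−180°, 180°]: 23.5098°.
θ = atan2( sin Δλ · cos φ₂ , cos φ₁ · sin φ₂ − sin φ₁ · cos φ₂ · cos Δλ )
  = atan2(0.37250, 0.70001) = 28.019° → normalised to [0°, 360°): 28.019°.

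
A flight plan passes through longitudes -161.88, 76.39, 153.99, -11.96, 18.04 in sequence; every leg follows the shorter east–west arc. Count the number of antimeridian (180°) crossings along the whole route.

1

Leg 1: -161.88° → +76.39°, shortest Δλ = -121.73° (west) — crosses 180°.
Leg 2: +76.39° → +153.99°, shortest Δλ = 77.6° (east) — does not cross 180°.
Leg 3: +153.99° → -11.96°, shortest Δλ = -165.95° (west) — does not cross 180°.
Leg 4: -11.96° → +18.04°, shortest Δλ = 30.0° (east) — does not cross 180°.
Total crossings: 1.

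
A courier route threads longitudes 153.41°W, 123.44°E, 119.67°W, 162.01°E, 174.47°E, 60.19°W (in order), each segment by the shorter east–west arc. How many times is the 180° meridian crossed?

4

Leg 1: -153.41° → +123.44°, shortest Δλ = -83.15° (west) — crosses 180°.
Leg 2: +123.44° → -119.67°, shortest Δλ = 116.89° (east) — crosses 180°.
Leg 3: -119.67° → +162.01°, shortest Δλ = -78.32° (west) — crosses 180°.
Leg 4: +162.01° → +174.47°, shortest Δλ = 12.46° (east) — does not cross 180°.
Leg 5: +174.47° → -60.19°, shortest Δλ = 125.34° (east) — crosses 180°.
Total crossings: 4.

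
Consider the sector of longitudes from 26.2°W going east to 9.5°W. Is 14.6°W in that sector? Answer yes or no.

Yes

Band width going east from -26.2° to -9.5°: ((-9.5 − -26.2) mod 360) = 16.7°.
Offset of -14.6° east of the west edge: ((-14.6 − -26.2) mod 360) = 11.6°.
11.6° ≤ 16.7° ⇒ inside.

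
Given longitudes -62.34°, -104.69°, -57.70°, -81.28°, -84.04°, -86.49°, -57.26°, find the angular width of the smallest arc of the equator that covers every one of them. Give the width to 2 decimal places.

Sort the longitudes: -104.69°, -86.49°, -84.04°, -81.28°, -62.34°, -57.70°, -57.26°.
Eastward gaps between consecutive values (wrapping around): 18.20°, 2.45°, 2.76°, 18.94°, 4.64°, 0.44°, 312.57°.
Largest gap = 312.57° ⇒ minimal covering band is its complement: 360° − 312.57° = 47.43°.
Band runs from -104.69° eastward to -57.26°.

47.43°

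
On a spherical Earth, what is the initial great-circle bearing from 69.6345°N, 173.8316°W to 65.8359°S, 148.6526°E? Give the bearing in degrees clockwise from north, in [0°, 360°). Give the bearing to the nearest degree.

202°

Δλ = 148.6526 − -173.8316 = 322.4842°; wrapped into (−180°, 180°]: -37.5158°.
θ = atan2( sin Δλ · cos φ₂ , cos φ₁ · sin φ₂ − sin φ₁ · cos φ₂ · cos Δλ )
  = atan2(-0.24929, -0.62191) = -158.157° → normalised to [0°, 360°): 201.843°.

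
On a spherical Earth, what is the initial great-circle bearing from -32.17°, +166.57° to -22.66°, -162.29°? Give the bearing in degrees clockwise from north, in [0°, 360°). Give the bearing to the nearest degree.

Δλ = -162.29 − 166.57 = -328.86°; wrapped into (−180°, 180°]: 31.14°.
θ = atan2( sin Δλ · cos φ₂ , cos φ₁ · sin φ₂ − sin φ₁ · cos φ₂ · cos Δλ )
  = atan2(0.47721, 0.09442) = 78.808° → normalised to [0°, 360°): 78.808°.

79°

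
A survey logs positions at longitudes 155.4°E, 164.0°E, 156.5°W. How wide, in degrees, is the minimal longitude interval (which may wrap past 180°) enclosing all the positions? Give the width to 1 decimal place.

48.1°

Sort the longitudes: -156.5°, +155.4°, +164.0°.
Eastward gaps between consecutive values (wrapping around): 311.9°, 8.6°, 39.5°.
Largest gap = 311.9° ⇒ minimal covering band is its complement: 360° − 311.9° = 48.1°.
Band runs from +155.4° eastward to -156.5°, crossing the antimeridian.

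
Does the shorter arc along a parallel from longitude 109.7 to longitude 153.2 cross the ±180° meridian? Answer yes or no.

No

Signed shortest Δλ = ((153.2 − 109.7 + 180) mod 360) − 180 = 43.5°.
Going east by 43.5° from +109.7° reaches +153.2° without touching 180°.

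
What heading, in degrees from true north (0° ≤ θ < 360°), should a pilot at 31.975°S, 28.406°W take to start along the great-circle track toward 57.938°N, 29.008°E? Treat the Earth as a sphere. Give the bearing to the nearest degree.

Δλ = 29.008 − -28.406 = 57.414°.
θ = atan2( sin Δλ · cos φ₂ , cos φ₁ · sin φ₂ − sin φ₁ · cos φ₂ · cos Δλ )
  = atan2(0.44727, 0.87029) = 27.200° → normalised to [0°, 360°): 27.200°.

27°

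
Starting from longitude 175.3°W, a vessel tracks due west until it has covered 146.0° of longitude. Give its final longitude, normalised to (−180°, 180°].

38.7°E

Start at -175.3°; shift −146.0° → -321.3°.
-321.3° lies outside (−180°, 180°]; add 360° → +38.7°.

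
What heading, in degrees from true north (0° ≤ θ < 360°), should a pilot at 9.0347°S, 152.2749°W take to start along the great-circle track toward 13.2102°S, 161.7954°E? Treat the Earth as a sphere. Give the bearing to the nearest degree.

260°

Δλ = 161.7954 − -152.2749 = 314.0703°; wrapped into (−180°, 180°]: -45.9297°.
θ = atan2( sin Δλ · cos φ₂ , cos φ₁ · sin φ₂ − sin φ₁ · cos φ₂ · cos Δλ )
  = atan2(-0.69947, -0.11936) = -99.684° → normalised to [0°, 360°): 260.316°.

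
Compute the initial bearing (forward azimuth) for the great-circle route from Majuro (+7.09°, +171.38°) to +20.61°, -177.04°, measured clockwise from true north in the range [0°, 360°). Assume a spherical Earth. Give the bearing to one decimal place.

Δλ = -177.04 − 171.38 = -348.42°; wrapped into (−180°, 180°]: 11.58°.
θ = atan2( sin Δλ · cos φ₂ , cos φ₁ · sin φ₂ − sin φ₁ · cos φ₂ · cos Δλ )
  = atan2(0.18789, 0.23614) = 38.508° → normalised to [0°, 360°): 38.508°.

38.5°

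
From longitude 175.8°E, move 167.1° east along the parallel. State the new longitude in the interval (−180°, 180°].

17.1°W

Start at +175.8°; shift +167.1° → +342.9°.
+342.9° lies outside (−180°, 180°]; subtract 360° → -17.1°.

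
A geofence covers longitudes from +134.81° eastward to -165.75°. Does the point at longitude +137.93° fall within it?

Yes

Band width going east from +134.81° to -165.75°: ((-165.75 − 134.81) mod 360) = 59.44°.
Offset of +137.93° east of the west edge: ((137.93 − 134.81) mod 360) = 3.12°.
3.12° ≤ 59.44° ⇒ inside.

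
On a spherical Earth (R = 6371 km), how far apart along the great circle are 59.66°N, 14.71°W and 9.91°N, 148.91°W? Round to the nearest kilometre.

11280 km

Δλ = -148.91 − -14.71 = -134.20°.
Δφ = 9.91 − 59.66 = -49.75°.
a = sin²(Δφ/2) + cos φ₁ · cos φ₂ · sin²(Δλ/2) = 0.599187.
c = 2·atan2(√a, √(1−a)) = 1.77050 rad → d = 6371·c ≈ 11279.82 km.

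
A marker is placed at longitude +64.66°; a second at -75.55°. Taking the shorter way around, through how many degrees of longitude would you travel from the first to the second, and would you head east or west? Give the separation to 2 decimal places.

140.21° west

Raw difference: -75.55 − 64.66 = -140.21°.
Normalise into (−180°, 180°]: -140.21° stays -140.21°.
Negative ⇒ the second point lies to the west; separation 140.21°.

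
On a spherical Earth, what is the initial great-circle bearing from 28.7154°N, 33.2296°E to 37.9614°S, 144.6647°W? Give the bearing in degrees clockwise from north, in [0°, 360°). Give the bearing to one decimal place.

Δλ = -144.6647 − 33.2296 = -177.8943°.
θ = atan2( sin Δλ · cos φ₂ , cos φ₁ · sin φ₂ − sin φ₁ · cos φ₂ · cos Δλ )
  = atan2(-0.02897, -0.16093) = -169.795° → normalised to [0°, 360°): 190.205°.

190.2°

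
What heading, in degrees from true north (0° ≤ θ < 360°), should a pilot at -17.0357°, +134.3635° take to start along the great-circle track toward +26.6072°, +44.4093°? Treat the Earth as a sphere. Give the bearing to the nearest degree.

Δλ = 44.4093 − 134.3635 = -89.9542°.
θ = atan2( sin Δλ · cos φ₂ , cos φ₁ · sin φ₂ − sin φ₁ · cos φ₂ · cos Δλ )
  = atan2(-0.89410, 0.42843) = -64.397° → normalised to [0°, 360°): 295.603°.

296°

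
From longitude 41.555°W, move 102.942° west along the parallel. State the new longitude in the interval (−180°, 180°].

Start at -41.555°; shift −102.942° → -144.497°.
-144.497° already lies in (−180°, 180°].

144.497°W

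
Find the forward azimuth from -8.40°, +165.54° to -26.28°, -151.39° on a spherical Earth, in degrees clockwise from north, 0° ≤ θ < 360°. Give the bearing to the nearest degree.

Δλ = -151.39 − 165.54 = -316.93°; wrapped into (−180°, 180°]: 43.07°.
θ = atan2( sin Δλ · cos φ₂ , cos φ₁ · sin φ₂ − sin φ₁ · cos φ₂ · cos Δλ )
  = atan2(0.61231, -0.34232) = 119.208° → normalised to [0°, 360°): 119.208°.

119°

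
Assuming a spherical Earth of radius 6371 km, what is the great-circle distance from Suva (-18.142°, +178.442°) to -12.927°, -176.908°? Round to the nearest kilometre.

Δλ = -176.908 − 178.442 = -355.350°; wrapped into (−180°, 180°]: 4.650°.
Δφ = -12.927 − -18.142 = 5.215°.
a = sin²(Δφ/2) + cos φ₁ · cos φ₂ · sin²(Δλ/2) = 0.003594.
c = 2·atan2(√a, √(1−a)) = 0.11997 rad → d = 6371·c ≈ 764.34 km.

764 km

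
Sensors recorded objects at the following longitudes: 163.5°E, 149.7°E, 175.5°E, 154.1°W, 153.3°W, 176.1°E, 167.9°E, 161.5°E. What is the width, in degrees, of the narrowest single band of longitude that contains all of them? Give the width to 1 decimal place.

57.0°

Sort the longitudes: -154.1°, -153.3°, +149.7°, +161.5°, +163.5°, +167.9°, +175.5°, +176.1°.
Eastward gaps between consecutive values (wrapping around): 0.8°, 303.0°, 11.8°, 2.0°, 4.4°, 7.6°, 0.6°, 29.8°.
Largest gap = 303.0° ⇒ minimal covering band is its complement: 360° − 303.0° = 57.0°.
Band runs from +149.7° eastward to -153.3°, crossing the antimeridian.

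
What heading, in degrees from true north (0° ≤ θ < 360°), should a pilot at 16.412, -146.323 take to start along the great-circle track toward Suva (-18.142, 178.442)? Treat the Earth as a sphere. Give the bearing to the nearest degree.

Δλ = 178.442 − -146.323 = 324.765°; wrapped into (−180°, 180°]: -35.235°.
θ = atan2( sin Δλ · cos φ₂ , cos φ₁ · sin φ₂ − sin φ₁ · cos φ₂ · cos Δλ )
  = atan2(-0.54825, -0.51799) = -133.374° → normalised to [0°, 360°): 226.626°.

227°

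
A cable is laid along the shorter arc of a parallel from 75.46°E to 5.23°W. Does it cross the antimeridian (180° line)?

Signed shortest Δλ = ((-5.23 − 75.46 + 180) mod 360) − 180 = -80.69°.
Going west by 80.69° from +75.46° reaches -5.23° without touching 180°.

No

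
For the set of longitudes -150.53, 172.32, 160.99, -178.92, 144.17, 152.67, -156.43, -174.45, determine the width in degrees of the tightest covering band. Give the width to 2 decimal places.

Sort the longitudes: -178.92°, -174.45°, -156.43°, -150.53°, +144.17°, +152.67°, +160.99°, +172.32°.
Eastward gaps between consecutive values (wrapping around): 4.47°, 18.02°, 5.90°, 294.70°, 8.50°, 8.32°, 11.33°, 8.76°.
Largest gap = 294.70° ⇒ minimal covering band is its complement: 360° − 294.70° = 65.30°.
Band runs from +144.17° eastward to -150.53°, crossing the antimeridian.

65.30°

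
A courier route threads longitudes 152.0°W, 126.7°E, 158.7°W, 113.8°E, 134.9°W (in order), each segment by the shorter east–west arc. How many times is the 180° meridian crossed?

Leg 1: -152.0° → +126.7°, shortest Δλ = -81.3° (west) — crosses 180°.
Leg 2: +126.7° → -158.7°, shortest Δλ = 74.6° (east) — crosses 180°.
Leg 3: -158.7° → +113.8°, shortest Δλ = -87.5° (west) — crosses 180°.
Leg 4: +113.8° → -134.9°, shortest Δλ = 111.3° (east) — crosses 180°.
Total crossings: 4.

4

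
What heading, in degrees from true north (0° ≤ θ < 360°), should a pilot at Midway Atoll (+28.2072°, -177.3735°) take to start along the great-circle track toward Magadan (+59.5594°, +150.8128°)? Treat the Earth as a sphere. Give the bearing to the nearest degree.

334°

Δλ = 150.8128 − -177.3735 = 328.1863°; wrapped into (−180°, 180°]: -31.8137°.
θ = atan2( sin Δλ · cos φ₂ , cos φ₁ · sin φ₂ − sin φ₁ · cos φ₂ · cos Δλ )
  = atan2(-0.26708, 0.55627) = -25.647° → normalised to [0°, 360°): 334.353°.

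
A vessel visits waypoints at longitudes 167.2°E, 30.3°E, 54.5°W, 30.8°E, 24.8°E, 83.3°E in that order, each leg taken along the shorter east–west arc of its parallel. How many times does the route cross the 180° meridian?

0

Leg 1: +167.2° → +30.3°, shortest Δλ = -136.9° (west) — does not cross 180°.
Leg 2: +30.3° → -54.5°, shortest Δλ = -84.8° (west) — does not cross 180°.
Leg 3: -54.5° → +30.8°, shortest Δλ = 85.3° (east) — does not cross 180°.
Leg 4: +30.8° → +24.8°, shortest Δλ = -6.0° (west) — does not cross 180°.
Leg 5: +24.8° → +83.3°, shortest Δλ = 58.5° (east) — does not cross 180°.
Total crossings: 0.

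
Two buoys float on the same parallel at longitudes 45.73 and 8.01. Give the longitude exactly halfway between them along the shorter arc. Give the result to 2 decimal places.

Signed shortest Δλ from +45.73° to +8.01° is -37.72°.
Midpoint longitude = +45.73° + (-37.72°)/2 = +45.73° − 18.86° = +26.87°.

+26.87°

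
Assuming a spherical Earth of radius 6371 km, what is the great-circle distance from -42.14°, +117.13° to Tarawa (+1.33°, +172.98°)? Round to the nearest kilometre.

7382 km

Δλ = 172.98 − 117.13 = 55.85°.
Δφ = 1.33 − -42.14 = 43.47°.
a = sin²(Δφ/2) + cos φ₁ · cos φ₂ · sin²(Δλ/2) = 0.299716.
c = 2·atan2(√a, √(1−a)) = 1.15866 rad → d = 6371·c ≈ 7381.82 km.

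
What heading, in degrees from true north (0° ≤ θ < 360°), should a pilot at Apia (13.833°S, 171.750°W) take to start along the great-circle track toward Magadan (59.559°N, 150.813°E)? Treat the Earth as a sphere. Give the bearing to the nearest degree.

342°

Δλ = 150.813 − -171.750 = 322.563°; wrapped into (−180°, 180°]: -37.437°.
θ = atan2( sin Δλ · cos φ₂ , cos φ₁ · sin φ₂ − sin φ₁ · cos φ₂ · cos Δλ )
  = atan2(-0.30799, 0.93333) = -18.262° → normalised to [0°, 360°): 341.738°.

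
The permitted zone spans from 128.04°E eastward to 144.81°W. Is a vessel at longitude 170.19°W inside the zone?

Band width going east from +128.04° to -144.81°: ((-144.81 − 128.04) mod 360) = 87.15°.
Offset of -170.19° east of the west edge: ((-170.19 − 128.04) mod 360) = 61.77°.
61.77° ≤ 87.15° ⇒ inside.

Yes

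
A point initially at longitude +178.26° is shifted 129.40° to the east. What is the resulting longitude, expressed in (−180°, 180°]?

Start at +178.26°; shift +129.40° → +307.66°.
+307.66° lies outside (−180°, 180°]; subtract 360° → -52.34°.

-52.34°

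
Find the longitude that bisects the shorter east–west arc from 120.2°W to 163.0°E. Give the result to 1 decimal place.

Signed shortest Δλ from -120.2° to +163.0° is -76.8°.
Midpoint longitude = -120.2° + (-76.8°)/2 = -120.2° − 38.4° = -158.6°.
(The naïve average (-120.2 + +163.0)/2 = 21.4° is on the wrong side of the globe.)

158.6°W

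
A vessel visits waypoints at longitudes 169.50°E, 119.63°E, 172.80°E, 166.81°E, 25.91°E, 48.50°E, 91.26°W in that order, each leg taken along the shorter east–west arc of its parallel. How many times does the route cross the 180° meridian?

Leg 1: +169.50° → +119.63°, shortest Δλ = -49.87° (west) — does not cross 180°.
Leg 2: +119.63° → +172.80°, shortest Δλ = 53.17° (east) — does not cross 180°.
Leg 3: +172.80° → +166.81°, shortest Δλ = -5.99° (west) — does not cross 180°.
Leg 4: +166.81° → +25.91°, shortest Δλ = -140.9° (west) — does not cross 180°.
Leg 5: +25.91° → +48.50°, shortest Δλ = 22.59° (east) — does not cross 180°.
Leg 6: +48.50° → -91.26°, shortest Δλ = -139.76° (west) — does not cross 180°.
Total crossings: 0.

0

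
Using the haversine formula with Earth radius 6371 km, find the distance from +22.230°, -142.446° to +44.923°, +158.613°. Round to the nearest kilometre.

5865 km

Δλ = 158.613 − -142.446 = 301.059°; wrapped into (−180°, 180°]: -58.941°.
Δφ = 44.923 − 22.230 = 22.693°.
a = sin²(Δφ/2) + cos φ₁ · cos φ₂ · sin²(Δλ/2) = 0.197347.
c = 2·atan2(√a, √(1−a)) = 0.92065 rad → d = 6371·c ≈ 5865.44 km.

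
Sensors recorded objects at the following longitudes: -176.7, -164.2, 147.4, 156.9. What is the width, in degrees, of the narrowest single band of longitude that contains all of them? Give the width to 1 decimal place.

Sort the longitudes: -176.7°, -164.2°, +147.4°, +156.9°.
Eastward gaps between consecutive values (wrapping around): 12.5°, 311.6°, 9.5°, 26.4°.
Largest gap = 311.6° ⇒ minimal covering band is its complement: 360° − 311.6° = 48.4°.
Band runs from +147.4° eastward to -164.2°, crossing the antimeridian.

48.4°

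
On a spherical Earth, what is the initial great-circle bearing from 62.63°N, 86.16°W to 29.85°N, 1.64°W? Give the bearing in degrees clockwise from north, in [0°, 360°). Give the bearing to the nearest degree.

Δλ = -1.64 − -86.16 = 84.52°.
θ = atan2( sin Δλ · cos φ₂ , cos φ₁ · sin φ₂ − sin φ₁ · cos φ₂ · cos Δλ )
  = atan2(0.86337, 0.15527) = 79.805° → normalised to [0°, 360°): 79.805°.

80°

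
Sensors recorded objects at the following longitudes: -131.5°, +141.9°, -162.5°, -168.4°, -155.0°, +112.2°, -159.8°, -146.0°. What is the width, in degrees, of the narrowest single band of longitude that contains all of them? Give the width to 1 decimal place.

Sort the longitudes: -168.4°, -162.5°, -159.8°, -155.0°, -146.0°, -131.5°, +112.2°, +141.9°.
Eastward gaps between consecutive values (wrapping around): 5.9°, 2.7°, 4.8°, 9.0°, 14.5°, 243.7°, 29.7°, 49.7°.
Largest gap = 243.7° ⇒ minimal covering band is its complement: 360° − 243.7° = 116.3°.
Band runs from +112.2° eastward to -131.5°, crossing the antimeridian.

116.3°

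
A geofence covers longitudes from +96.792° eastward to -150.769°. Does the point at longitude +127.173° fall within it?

Band width going east from +96.792° to -150.769°: ((-150.769 − 96.792) mod 360) = 112.439°.
Offset of +127.173° east of the west edge: ((127.173 − 96.792) mod 360) = 30.381°.
30.381° ≤ 112.439° ⇒ inside.

Yes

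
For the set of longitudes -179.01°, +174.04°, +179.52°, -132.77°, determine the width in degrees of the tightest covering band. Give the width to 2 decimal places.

Sort the longitudes: -179.01°, -132.77°, +174.04°, +179.52°.
Eastward gaps between consecutive values (wrapping around): 46.24°, 306.81°, 5.48°, 1.47°.
Largest gap = 306.81° ⇒ minimal covering band is its complement: 360° − 306.81° = 53.19°.
Band runs from +174.04° eastward to -132.77°, crossing the antimeridian.

53.19°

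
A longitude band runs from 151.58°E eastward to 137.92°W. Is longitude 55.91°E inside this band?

Band width going east from +151.58° to -137.92°: ((-137.92 − 151.58) mod 360) = 70.50°.
Offset of +55.91° east of the west edge: ((55.91 − 151.58) mod 360) = 264.33°.
264.33° > 70.50° ⇒ outside.

No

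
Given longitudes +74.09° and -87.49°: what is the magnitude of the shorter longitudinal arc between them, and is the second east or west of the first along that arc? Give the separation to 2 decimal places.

161.58° west

Raw difference: -87.49 − 74.09 = -161.58°.
Normalise into (−180°, 180°]: -161.58° stays -161.58°.
Negative ⇒ the second point lies to the west; separation 161.58°.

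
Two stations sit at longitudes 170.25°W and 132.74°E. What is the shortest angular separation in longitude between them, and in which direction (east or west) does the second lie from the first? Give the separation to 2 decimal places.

57.01° west

Raw difference: 132.74 − -170.25 = 302.99°.
Normalise into (−180°, 180°]: 302.99° − 360° = -57.01°.
Negative ⇒ the second point lies to the west; separation 57.01°.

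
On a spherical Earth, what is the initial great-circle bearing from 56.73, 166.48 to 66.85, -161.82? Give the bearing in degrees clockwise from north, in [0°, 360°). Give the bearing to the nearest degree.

Δλ = -161.82 − 166.48 = -328.30°; wrapped into (−180°, 180°]: 31.70°.
θ = atan2( sin Δλ · cos φ₂ , cos φ₁ · sin φ₂ − sin φ₁ · cos φ₂ · cos Δλ )
  = atan2(0.20658, 0.22475) = 42.588° → normalised to [0°, 360°): 42.588°.

43°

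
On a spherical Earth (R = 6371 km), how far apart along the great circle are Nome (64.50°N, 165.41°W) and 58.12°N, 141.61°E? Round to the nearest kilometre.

Δλ = 141.61 − -165.41 = 307.02°; wrapped into (−180°, 180°]: -52.98°.
Δφ = 58.12 − 64.50 = -6.38°.
a = sin²(Δφ/2) + cos φ₁ · cos φ₂ · sin²(Δλ/2) = 0.048333.
c = 2·atan2(√a, √(1−a)) = 0.44332 rad → d = 6371·c ≈ 2824.36 km.

2824 km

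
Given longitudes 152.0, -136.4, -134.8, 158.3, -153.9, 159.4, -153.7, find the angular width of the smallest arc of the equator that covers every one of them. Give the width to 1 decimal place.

Sort the longitudes: -153.9°, -153.7°, -136.4°, -134.8°, +152.0°, +158.3°, +159.4°.
Eastward gaps between consecutive values (wrapping around): 0.2°, 17.3°, 1.6°, 286.8°, 6.3°, 1.1°, 46.7°.
Largest gap = 286.8° ⇒ minimal covering band is its complement: 360° − 286.8° = 73.2°.
Band runs from +152.0° eastward to -134.8°, crossing the antimeridian.

73.2°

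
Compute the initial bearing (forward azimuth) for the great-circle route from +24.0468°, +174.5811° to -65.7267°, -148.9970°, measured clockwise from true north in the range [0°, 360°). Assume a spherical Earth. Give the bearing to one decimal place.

Δλ = -148.9970 − 174.5811 = -323.5781°; wrapped into (−180°, 180°]: 36.4219°.
θ = atan2( sin Δλ · cos φ₂ , cos φ₁ · sin φ₂ − sin φ₁ · cos φ₂ · cos Δλ )
  = atan2(0.24407, -0.96727) = 165.838° → normalised to [0°, 360°): 165.838°.

165.8°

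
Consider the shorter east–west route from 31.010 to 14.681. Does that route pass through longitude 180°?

Signed shortest Δλ = ((14.681 − 31.010 + 180) mod 360) − 180 = -16.329°.
Going west by 16.329° from +31.010° reaches +14.681° without touching 180°.

No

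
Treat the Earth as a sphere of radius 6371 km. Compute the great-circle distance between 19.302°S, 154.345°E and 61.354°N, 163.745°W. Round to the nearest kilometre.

Δλ = -163.745 − 154.345 = -318.090°; wrapped into (−180°, 180°]: 41.910°.
Δφ = 61.354 − -19.302 = 80.656°.
a = sin²(Δφ/2) + cos φ₁ · cos φ₂ · sin²(Δλ/2) = 0.476689.
c = 2·atan2(√a, √(1−a)) = 1.52416 rad → d = 6371·c ≈ 9710.40 km.

9710 km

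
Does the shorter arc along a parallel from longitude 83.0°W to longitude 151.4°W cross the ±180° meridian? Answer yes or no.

No

Signed shortest Δλ = ((-151.4 − -83.0 + 180) mod 360) − 180 = -68.4°.
Going west by 68.4° from -83.0° reaches -151.4° without touching 180°.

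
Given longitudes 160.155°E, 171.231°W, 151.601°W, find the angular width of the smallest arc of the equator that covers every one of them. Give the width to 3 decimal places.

Sort the longitudes: -171.231°, -151.601°, +160.155°.
Eastward gaps between consecutive values (wrapping around): 19.630°, 311.756°, 28.614°.
Largest gap = 311.756° ⇒ minimal covering band is its complement: 360° − 311.756° = 48.244°.
Band runs from +160.155° eastward to -151.601°, crossing the antimeridian.

48.244°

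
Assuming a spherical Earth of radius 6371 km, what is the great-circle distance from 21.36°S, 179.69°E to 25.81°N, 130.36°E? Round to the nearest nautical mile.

4034 nmi

Δλ = 130.36 − 179.69 = -49.33°.
Δφ = 25.81 − -21.36 = 47.17°.
a = sin²(Δφ/2) + cos φ₁ · cos φ₂ · sin²(Δλ/2) = 0.306095.
c = 2·atan2(√a, √(1−a)) = 1.17254 rad → d = 6371·c ≈ 7470.26 km ≈ 4033.62 nmi.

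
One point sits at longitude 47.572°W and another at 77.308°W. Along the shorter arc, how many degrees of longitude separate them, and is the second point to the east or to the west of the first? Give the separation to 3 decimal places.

29.736° west

Raw difference: -77.308 − -47.572 = -29.736°.
Normalise into (−180°, 180°]: -29.736° stays -29.736°.
Negative ⇒ the second point lies to the west; separation 29.736°.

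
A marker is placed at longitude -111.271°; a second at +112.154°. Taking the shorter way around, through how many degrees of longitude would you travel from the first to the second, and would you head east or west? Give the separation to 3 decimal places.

136.575° west

Raw difference: 112.154 − -111.271 = 223.425°.
Normalise into (−180°, 180°]: 223.425° − 360° = -136.575°.
Negative ⇒ the second point lies to the west; separation 136.575°.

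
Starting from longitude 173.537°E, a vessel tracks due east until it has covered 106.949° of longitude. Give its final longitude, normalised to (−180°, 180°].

79.514°W

Start at +173.537°; shift +106.949° → +280.486°.
+280.486° lies outside (−180°, 180°]; subtract 360° → -79.514°.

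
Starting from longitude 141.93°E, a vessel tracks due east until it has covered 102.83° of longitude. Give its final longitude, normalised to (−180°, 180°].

115.24°W

Start at +141.93°; shift +102.83° → +244.76°.
+244.76° lies outside (−180°, 180°]; subtract 360° → -115.24°.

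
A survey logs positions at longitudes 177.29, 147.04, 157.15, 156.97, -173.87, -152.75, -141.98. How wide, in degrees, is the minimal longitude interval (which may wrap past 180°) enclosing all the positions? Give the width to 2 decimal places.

70.98°

Sort the longitudes: -173.87°, -152.75°, -141.98°, +147.04°, +156.97°, +157.15°, +177.29°.
Eastward gaps between consecutive values (wrapping around): 21.12°, 10.77°, 289.02°, 9.93°, 0.18°, 20.14°, 8.84°.
Largest gap = 289.02° ⇒ minimal covering band is its complement: 360° − 289.02° = 70.98°.
Band runs from +147.04° eastward to -141.98°, crossing the antimeridian.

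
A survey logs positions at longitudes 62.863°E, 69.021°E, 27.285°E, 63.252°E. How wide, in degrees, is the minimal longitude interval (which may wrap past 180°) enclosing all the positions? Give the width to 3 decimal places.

41.736°

Sort the longitudes: +27.285°, +62.863°, +63.252°, +69.021°.
Eastward gaps between consecutive values (wrapping around): 35.578°, 0.389°, 5.769°, 318.264°.
Largest gap = 318.264° ⇒ minimal covering band is its complement: 360° − 318.264° = 41.736°.
Band runs from +27.285° eastward to +69.021°.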